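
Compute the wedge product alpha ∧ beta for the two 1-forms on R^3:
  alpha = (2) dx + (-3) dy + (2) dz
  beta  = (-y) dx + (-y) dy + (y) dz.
alpha ∧ beta = (-5*y) dx ∧ dy + (4*y) dx ∧ dz + (-y) dy ∧ dz

Distribute the wedge, using dx_i ∧ dx_j = -dx_j ∧ dx_i and dx_i ∧ dx_i = 0. For each pair (i, j) with i < j, the coefficient of dx_i ∧ dx_j in alpha ∧ beta is (alpha_i * beta_j - alpha_j * beta_i). Collecting: alpha ∧ beta = (-5*y) dx ∧ dy + (4*y) dx ∧ dz + (-y) dy ∧ dz.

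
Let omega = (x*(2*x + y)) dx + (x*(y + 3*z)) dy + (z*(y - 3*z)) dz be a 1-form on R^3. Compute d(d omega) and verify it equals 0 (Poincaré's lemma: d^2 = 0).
d(d omega) = 0

Step 1: d omega = sum_{i<j} (∂f_j/∂x_i - ∂f_i/∂x_j) dx_i ∧ dx_j:
  coeff of dx ∧ dy: -x + y + 3*z
  coeff of dx ∧ dz: 0
  coeff of dy ∧ dz: -3*x + z
Step 2: Apply d again to each 2-form coefficient. The only possible 3-form in R^3 is dx ∧ dy ∧ dz, with coefficient
  ∂(coeff of dy∧dz)/∂x - ∂(coeff of dx∧dz)/∂y + ∂(coeff of dx∧dy)/∂z
  = ∂/∂x (-3*x + z) - ∂/∂y (0) + ∂/∂z (-x + y + 3*z).
Each of these terms simplifies to sums of mixed partials that cancel in pairs. The result is 0 (by equality of mixed partials for smooth functions — Schwarz / Clairaut).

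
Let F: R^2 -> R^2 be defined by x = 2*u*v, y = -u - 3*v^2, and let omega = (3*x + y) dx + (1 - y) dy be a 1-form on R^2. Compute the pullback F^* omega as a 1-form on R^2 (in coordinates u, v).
F^* omega = (12*u*v^2 - 2*u*v - u - 6*v^3 - 3*v^2 - 1) du + (12*u^2*v - 2*u^2 - 6*u*v^2 - 6*u*v - 18*v^3 - 6*v) dv

Using F^*(f dg) = (f ∘ F) d(g ∘ F), substitute each coordinate x_i by F_i(u, v) in f_i, and replace dx_i by d F_i = (∂F_i/∂u) du + (∂F_i/∂v) dv.
  For the x component: f_1(F) = 6*u*v - u - 3*v^2; d F_1 = (2*v) du + (2*u) dv
  For the y component: f_2(F) = u + 3*v^2 + 1; d F_2 = (-1) du + (-6*v) dv
Combining and collecting du, dv coefficients:
  coeff of du: 12*u*v^2 - 2*u*v - u - 6*v^3 - 3*v^2 - 1
  coeff of dv: 12*u^2*v - 2*u^2 - 6*u*v^2 - 6*u*v - 18*v^3 - 6*v
F^* omega = (12*u*v^2 - 2*u*v - u - 6*v^3 - 3*v^2 - 1) du + (12*u^2*v - 2*u^2 - 6*u*v^2 - 6*u*v - 18*v^3 - 6*v) dv.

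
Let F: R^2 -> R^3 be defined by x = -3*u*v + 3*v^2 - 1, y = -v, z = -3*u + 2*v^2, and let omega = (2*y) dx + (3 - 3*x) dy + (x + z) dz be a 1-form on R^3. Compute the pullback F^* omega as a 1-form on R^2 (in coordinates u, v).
F^* omega = (9*u*v + 9*u - 9*v^2 + 3) du + (-12*u*v^2 - 15*u*v + 20*v^3 - 3*v^2 - 4*v - 6) dv

Using F^*(f dg) = (f ∘ F) d(g ∘ F), substitute each coordinate x_i by F_i(u, v) in f_i, and replace dx_i by d F_i = (∂F_i/∂u) du + (∂F_i/∂v) dv.
  For the x component: f_1(F) = -2*v; d F_1 = (-3*v) du + (-3*u + 6*v) dv
  For the y component: f_2(F) = 9*u*v - 9*v^2 + 6; d F_2 = (0) du + (-1) dv
  For the z component: f_3(F) = -3*u*v - 3*u + 5*v^2 - 1; d F_3 = (-3) du + (4*v) dv
Combining and collecting du, dv coefficients:
  coeff of du: 9*u*v + 9*u - 9*v^2 + 3
  coeff of dv: -12*u*v^2 - 15*u*v + 20*v^3 - 3*v^2 - 4*v - 6
F^* omega = (9*u*v + 9*u - 9*v^2 + 3) du + (-12*u*v^2 - 15*u*v + 20*v^3 - 3*v^2 - 4*v - 6) dv.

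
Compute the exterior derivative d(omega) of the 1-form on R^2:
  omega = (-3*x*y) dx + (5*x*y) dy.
d(omega) = (3*x + 5*y) dx ∧ dy

For a 1-form omega = sum_i f_i dx_i, the exterior derivative is
  d(omega) = sum_{i < j} (∂f_j/∂x_i - ∂f_i/∂x_j) dx_i ∧ dx_j.
  coefficient of dx ∧ dy: ∂f_2/∂x - ∂f_1/∂y = ∂(5*x*y)/∂x - ∂(-3*x*y)/∂y = 3*x + 5*y
Assembling: d(omega) = (3*x + 5*y) dx ∧ dy.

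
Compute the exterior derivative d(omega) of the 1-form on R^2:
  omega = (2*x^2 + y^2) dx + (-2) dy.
d(omega) = (-2*y) dx ∧ dy

For a 1-form omega = sum_i f_i dx_i, the exterior derivative is
  d(omega) = sum_{i < j} (∂f_j/∂x_i - ∂f_i/∂x_j) dx_i ∧ dx_j.
  coefficient of dx ∧ dy: ∂f_2/∂x - ∂f_1/∂y = ∂(-2)/∂x - ∂(2*x^2 + y^2)/∂y = -2*y
Assembling: d(omega) = (-2*y) dx ∧ dy.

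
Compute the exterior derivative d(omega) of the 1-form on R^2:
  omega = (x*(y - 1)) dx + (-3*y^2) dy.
d(omega) = (-x) dx ∧ dy

For a 1-form omega = sum_i f_i dx_i, the exterior derivative is
  d(omega) = sum_{i < j} (∂f_j/∂x_i - ∂f_i/∂x_j) dx_i ∧ dx_j.
  coefficient of dx ∧ dy: ∂f_2/∂x - ∂f_1/∂y = ∂(-3*y^2)/∂x - ∂(x*(y - 1))/∂y = -x
Assembling: d(omega) = (-x) dx ∧ dy.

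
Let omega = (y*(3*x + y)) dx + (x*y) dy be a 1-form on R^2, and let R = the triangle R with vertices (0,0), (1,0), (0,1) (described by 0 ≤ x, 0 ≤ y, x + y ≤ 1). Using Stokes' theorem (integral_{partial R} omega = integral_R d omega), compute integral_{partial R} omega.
integral_(partial R) omega = -2/3

Stokes: integral_partial_R omega = integral_R d omega with d omega = (∂Q/∂x - ∂P/∂y) dx ∧ dy.
  ∂Q/∂x = y
  ∂P/∂y = 3*x + 2*y
  integrand = ∂Q/∂x - ∂P/∂y = -3*x - y.
Integrating over R: integral_0^1 integral_0^{1-x} (-3*x - y) dy dx = -2/3.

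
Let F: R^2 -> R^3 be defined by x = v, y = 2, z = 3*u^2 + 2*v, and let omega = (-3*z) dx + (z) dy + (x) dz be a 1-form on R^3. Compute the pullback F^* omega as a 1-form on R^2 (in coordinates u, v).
F^* omega = (6*u*v) du + (-9*u^2 - 4*v) dv

Using F^*(f dg) = (f ∘ F) d(g ∘ F), substitute each coordinate x_i by F_i(u, v) in f_i, and replace dx_i by d F_i = (∂F_i/∂u) du + (∂F_i/∂v) dv.
  For the x component: f_1(F) = -9*u^2 - 6*v; d F_1 = (0) du + (1) dv
  For the y component: f_2(F) = 3*u^2 + 2*v; d F_2 = (0) du + (0) dv
  For the z component: f_3(F) = v; d F_3 = (6*u) du + (2) dv
Combining and collecting du, dv coefficients:
  coeff of du: 6*u*v
  coeff of dv: -9*u^2 - 4*v
F^* omega = (6*u*v) du + (-9*u^2 - 4*v) dv.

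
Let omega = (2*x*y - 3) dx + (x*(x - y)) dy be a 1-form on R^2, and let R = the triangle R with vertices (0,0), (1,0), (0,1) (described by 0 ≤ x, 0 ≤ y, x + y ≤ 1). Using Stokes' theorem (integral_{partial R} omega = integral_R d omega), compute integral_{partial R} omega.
integral_(partial R) omega = -1/6

Stokes: integral_partial_R omega = integral_R d omega with d omega = (∂Q/∂x - ∂P/∂y) dx ∧ dy.
  ∂Q/∂x = 2*x - y
  ∂P/∂y = 2*x
  integrand = ∂Q/∂x - ∂P/∂y = -y.
Integrating over R: integral_0^1 integral_0^{1-x} (-y) dy dx = -1/6.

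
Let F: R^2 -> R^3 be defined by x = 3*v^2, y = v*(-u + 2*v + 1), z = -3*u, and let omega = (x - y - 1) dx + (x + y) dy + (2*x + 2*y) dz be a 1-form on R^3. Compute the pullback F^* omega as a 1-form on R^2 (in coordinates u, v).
F^* omega = (v*(u*v + 6*u - 5*v^2 - 31*v - 6)) du + (v*(u^2 - 3*u*v - 2*u + 26*v^2 + 3*v - 5)) dv

Using F^*(f dg) = (f ∘ F) d(g ∘ F), substitute each coordinate x_i by F_i(u, v) in f_i, and replace dx_i by d F_i = (∂F_i/∂u) du + (∂F_i/∂v) dv.
  For the x component: f_1(F) = u*v + v^2 - v - 1; d F_1 = (0) du + (6*v) dv
  For the y component: f_2(F) = v*(-u + 5*v + 1); d F_2 = (-v) du + (-u + 4*v + 1) dv
  For the z component: f_3(F) = 2*v*(-u + 5*v + 1); d F_3 = (-3) du + (0) dv
Combining and collecting du, dv coefficients:
  coeff of du: v*(u*v + 6*u - 5*v^2 - 31*v - 6)
  coeff of dv: v*(u^2 - 3*u*v - 2*u + 26*v^2 + 3*v - 5)
F^* omega = (v*(u*v + 6*u - 5*v^2 - 31*v - 6)) du + (v*(u^2 - 3*u*v - 2*u + 26*v^2 + 3*v - 5)) dv.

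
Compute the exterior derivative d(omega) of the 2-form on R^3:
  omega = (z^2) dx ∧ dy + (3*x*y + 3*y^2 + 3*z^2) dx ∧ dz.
d(omega) = (-3*x - 6*y + 2*z) dx ∧ dy ∧ dz

For a 2-form omega = sum_{i<j} g_{ij} dx_i ∧ dx_j, the exterior derivative is
  d(omega) = sum_{i<j} d(g_{ij}) ∧ dx_i ∧ dx_j = sum_{i<j, k} (∂g_{ij}/∂x_k) dx_k ∧ dx_i ∧ dx_j.
Expand each term, using dx_k ∧ dx_i ∧ dx_j = sgn(permutation) dx_{(a)} ∧ dx_{(b)} ∧ dx_{(c)} with (a < b < c) sorted:
  d(z^2) includes (∂/∂z)(z^2) dz = (2*z) dz, which multiplied by dx ∧ dy gives (2*z) dx ∧ dy ∧ dz
  d(3*x*y + 3*y^2 + 3*z^2) includes (∂/∂y)(3*x*y + 3*y^2 + 3*z^2) dy = (3*x + 6*y) dy, which multiplied by dx ∧ dz gives (-3*x - 6*y) dx ∧ dy ∧ dz
Collecting like 3-forms: d(omega) = (-3*x - 6*y + 2*z) dx ∧ dy ∧ dz.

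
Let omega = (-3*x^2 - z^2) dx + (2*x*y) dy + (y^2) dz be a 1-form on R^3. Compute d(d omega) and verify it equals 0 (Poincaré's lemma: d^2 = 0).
d(d omega) = 0

Step 1: d omega = sum_{i<j} (∂f_j/∂x_i - ∂f_i/∂x_j) dx_i ∧ dx_j:
  coeff of dx ∧ dy: 2*y
  coeff of dx ∧ dz: 2*z
  coeff of dy ∧ dz: 2*y
Step 2: Apply d again to each 2-form coefficient. The only possible 3-form in R^3 is dx ∧ dy ∧ dz, with coefficient
  ∂(coeff of dy∧dz)/∂x - ∂(coeff of dx∧dz)/∂y + ∂(coeff of dx∧dy)/∂z
  = ∂/∂x (2*y) - ∂/∂y (2*z) + ∂/∂z (2*y).
Each of these terms simplifies to sums of mixed partials that cancel in pairs. The result is 0 (by equality of mixed partials for smooth functions — Schwarz / Clairaut).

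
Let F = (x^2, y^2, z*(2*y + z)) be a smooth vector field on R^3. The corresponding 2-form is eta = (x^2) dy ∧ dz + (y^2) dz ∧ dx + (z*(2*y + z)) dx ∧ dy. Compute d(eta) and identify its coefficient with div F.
d(eta) = (2*x + 4*y + 2*z) dx ∧ dy ∧ dz; div F = 2*x + 4*y + 2*z

For a 2-form in R^3 of the form above, applying d gives a 3-form with coefficient ∂P/∂x + ∂Q/∂y + ∂R/∂z:
  ∂P/∂x = 2*x
  ∂Q/∂y = 2*y
  ∂R/∂z = 2*y + 2*z
Sum = 2*x + 4*y + 2*z, which is exactly div F.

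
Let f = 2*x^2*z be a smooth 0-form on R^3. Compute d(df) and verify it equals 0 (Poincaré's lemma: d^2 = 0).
d(df) = 0

Step 1: df = sum_i (∂f/∂x_i) dx_i = (4*x*z) dx + (0) dy + (2*x^2) dz.
Step 2: Apply d again. Using the 1-form formula, the coefficient of dx ∧ dy in d(df) is ∂^2 f/∂x ∂y - ∂^2 f/∂y ∂x = (0) - (0) = 0 (equality of mixed partials for smooth f).
Similarly for dx ∧ dz and dy ∧ dz — all coefficients vanish. So d(df) = 0.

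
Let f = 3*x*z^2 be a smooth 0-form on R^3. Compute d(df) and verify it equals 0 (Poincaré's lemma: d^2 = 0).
d(df) = 0

Step 1: df = sum_i (∂f/∂x_i) dx_i = (3*z^2) dx + (0) dy + (6*x*z) dz.
Step 2: Apply d again. Using the 1-form formula, the coefficient of dx ∧ dy in d(df) is ∂^2 f/∂x ∂y - ∂^2 f/∂y ∂x = (0) - (0) = 0 (equality of mixed partials for smooth f).
Similarly for dx ∧ dz and dy ∧ dz — all coefficients vanish. So d(df) = 0.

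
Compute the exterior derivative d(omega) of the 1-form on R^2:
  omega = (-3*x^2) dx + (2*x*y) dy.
d(omega) = (2*y) dx ∧ dy

For a 1-form omega = sum_i f_i dx_i, the exterior derivative is
  d(omega) = sum_{i < j} (∂f_j/∂x_i - ∂f_i/∂x_j) dx_i ∧ dx_j.
  coefficient of dx ∧ dy: ∂f_2/∂x - ∂f_1/∂y = ∂(2*x*y)/∂x - ∂(-3*x^2)/∂y = 2*y
Assembling: d(omega) = (2*y) dx ∧ dy.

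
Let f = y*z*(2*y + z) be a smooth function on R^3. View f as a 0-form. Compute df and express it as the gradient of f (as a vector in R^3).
df = (0) dx + (z*(4*y + z)) dy + (2*y*(y + z)) dz; grad f = (0, z*(4*y + z), 2*y*(y + z))

For a 0-form f, d f = (∂f/∂x) dx + (∂f/∂y) dy + (∂f/∂z) dz. The components of the vector representation are exactly the entries of grad f in Cartesian coordinates:
  ∂f/∂x = 0
  ∂f/∂y = z*(4*y + z)
  ∂f/∂z = 2*y*(y + z).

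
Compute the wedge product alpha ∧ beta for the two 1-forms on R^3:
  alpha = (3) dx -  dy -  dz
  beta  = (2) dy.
alpha ∧ beta = (6) dx ∧ dy + (2) dy ∧ dz

Distribute the wedge, using dx_i ∧ dx_j = -dx_j ∧ dx_i and dx_i ∧ dx_i = 0. For each pair (i, j) with i < j, the coefficient of dx_i ∧ dx_j in alpha ∧ beta is (alpha_i * beta_j - alpha_j * beta_i). Collecting: alpha ∧ beta = (6) dx ∧ dy + (2) dy ∧ dz.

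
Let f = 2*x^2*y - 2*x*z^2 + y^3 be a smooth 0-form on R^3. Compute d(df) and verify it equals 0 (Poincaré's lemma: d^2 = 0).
d(df) = 0

Step 1: df = sum_i (∂f/∂x_i) dx_i = (4*x*y - 2*z^2) dx + (2*x^2 + 3*y^2) dy + (-4*x*z) dz.
Step 2: Apply d again. Using the 1-form formula, the coefficient of dx ∧ dy in d(df) is ∂^2 f/∂x ∂y - ∂^2 f/∂y ∂x = (4*x) - (4*x) = 0 (equality of mixed partials for smooth f).
Similarly for dx ∧ dz and dy ∧ dz — all coefficients vanish. So d(df) = 0.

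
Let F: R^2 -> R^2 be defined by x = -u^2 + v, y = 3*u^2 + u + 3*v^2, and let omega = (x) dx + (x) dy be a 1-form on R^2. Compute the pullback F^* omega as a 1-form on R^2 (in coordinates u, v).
F^* omega = (-4*u^3 - u^2 + 4*u*v + v) du + (-6*u^2*v - u^2 + 6*v^2 + v) dv

Using F^*(f dg) = (f ∘ F) d(g ∘ F), substitute each coordinate x_i by F_i(u, v) in f_i, and replace dx_i by d F_i = (∂F_i/∂u) du + (∂F_i/∂v) dv.
  For the x component: f_1(F) = -u^2 + v; d F_1 = (-2*u) du + (1) dv
  For the y component: f_2(F) = -u^2 + v; d F_2 = (6*u + 1) du + (6*v) dv
Combining and collecting du, dv coefficients:
  coeff of du: -4*u^3 - u^2 + 4*u*v + v
  coeff of dv: -6*u^2*v - u^2 + 6*v^2 + v
F^* omega = (-4*u^3 - u^2 + 4*u*v + v) du + (-6*u^2*v - u^2 + 6*v^2 + v) dv.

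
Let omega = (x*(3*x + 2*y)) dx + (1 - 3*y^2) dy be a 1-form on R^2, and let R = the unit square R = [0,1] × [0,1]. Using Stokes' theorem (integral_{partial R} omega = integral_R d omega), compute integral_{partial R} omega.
integral_(partial R) omega = -1

Stokes: integral_partial_R omega = integral_R d omega with d omega = (∂Q/∂x - ∂P/∂y) dx ∧ dy.
  ∂Q/∂x = 0
  ∂P/∂y = 2*x
  integrand = ∂Q/∂x - ∂P/∂y = -2*x.
Integrating over R: integral_0^1 integral_0^1 (-2*x) dx dy = -1.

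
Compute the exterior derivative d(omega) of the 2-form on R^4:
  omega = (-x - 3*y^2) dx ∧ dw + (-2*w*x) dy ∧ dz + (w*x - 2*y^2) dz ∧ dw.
d(omega) = (6*y) dx ∧ dy ∧ dw + (-2*w) dx ∧ dy ∧ dz + (-2*x - 4*y) dy ∧ dz ∧ dw + (w) dx ∧ dz ∧ dw

For a 2-form omega = sum_{i<j} g_{ij} dx_i ∧ dx_j, the exterior derivative is
  d(omega) = sum_{i<j} d(g_{ij}) ∧ dx_i ∧ dx_j = sum_{i<j, k} (∂g_{ij}/∂x_k) dx_k ∧ dx_i ∧ dx_j.
Expand each term, using dx_k ∧ dx_i ∧ dx_j = sgn(permutation) dx_{(a)} ∧ dx_{(b)} ∧ dx_{(c)} with (a < b < c) sorted:
  d(-x - 3*y^2) includes (∂/∂y)(-x - 3*y^2) dy = (-6*y) dy, which multiplied by dx ∧ dw gives (6*y) dx ∧ dy ∧ dw
  d(-2*w*x) includes (∂/∂x)(-2*w*x) dx = (-2*w) dx, which multiplied by dy ∧ dz gives (-2*w) dx ∧ dy ∧ dz
  d(-2*w*x) includes (∂/∂w)(-2*w*x) dw = (-2*x) dw, which multiplied by dy ∧ dz gives (-2*x) dy ∧ dz ∧ dw
  d(w*x - 2*y^2) includes (∂/∂x)(w*x - 2*y^2) dx = (w) dx, which multiplied by dz ∧ dw gives (w) dx ∧ dz ∧ dw
  d(w*x - 2*y^2) includes (∂/∂y)(w*x - 2*y^2) dy = (-4*y) dy, which multiplied by dz ∧ dw gives (-4*y) dy ∧ dz ∧ dw
Collecting like 3-forms: d(omega) = (6*y) dx ∧ dy ∧ dw + (-2*w) dx ∧ dy ∧ dz + (-2*x - 4*y) dy ∧ dz ∧ dw + (w) dx ∧ dz ∧ dw.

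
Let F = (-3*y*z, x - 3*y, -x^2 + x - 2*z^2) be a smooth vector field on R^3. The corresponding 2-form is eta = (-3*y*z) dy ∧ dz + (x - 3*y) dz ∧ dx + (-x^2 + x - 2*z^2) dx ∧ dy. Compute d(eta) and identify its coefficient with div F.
d(eta) = (-4*z - 3) dx ∧ dy ∧ dz; div F = -4*z - 3

For a 2-form in R^3 of the form above, applying d gives a 3-form with coefficient ∂P/∂x + ∂Q/∂y + ∂R/∂z:
  ∂P/∂x = 0
  ∂Q/∂y = -3
  ∂R/∂z = -4*z
Sum = -4*z - 3, which is exactly div F.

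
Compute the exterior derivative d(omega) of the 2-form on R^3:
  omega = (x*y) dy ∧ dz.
d(omega) = (y) dx ∧ dy ∧ dz

For a 2-form omega = sum_{i<j} g_{ij} dx_i ∧ dx_j, the exterior derivative is
  d(omega) = sum_{i<j} d(g_{ij}) ∧ dx_i ∧ dx_j = sum_{i<j, k} (∂g_{ij}/∂x_k) dx_k ∧ dx_i ∧ dx_j.
Expand each term, using dx_k ∧ dx_i ∧ dx_j = sgn(permutation) dx_{(a)} ∧ dx_{(b)} ∧ dx_{(c)} with (a < b < c) sorted:
  d(x*y) includes (∂/∂x)(x*y) dx = (y) dx, which multiplied by dy ∧ dz gives (y) dx ∧ dy ∧ dz
Collecting like 3-forms: d(omega) = (y) dx ∧ dy ∧ dz.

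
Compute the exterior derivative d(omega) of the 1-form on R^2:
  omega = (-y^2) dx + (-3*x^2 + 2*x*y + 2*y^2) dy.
d(omega) = (-6*x + 4*y) dx ∧ dy

For a 1-form omega = sum_i f_i dx_i, the exterior derivative is
  d(omega) = sum_{i < j} (∂f_j/∂x_i - ∂f_i/∂x_j) dx_i ∧ dx_j.
  coefficient of dx ∧ dy: ∂f_2/∂x - ∂f_1/∂y = ∂(-3*x^2 + 2*x*y + 2*y^2)/∂x - ∂(-y^2)/∂y = -6*x + 4*y
Assembling: d(omega) = (-6*x + 4*y) dx ∧ dy.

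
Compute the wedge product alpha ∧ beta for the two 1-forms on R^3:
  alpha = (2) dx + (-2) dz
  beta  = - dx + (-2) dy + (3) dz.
alpha ∧ beta = (-4) dx ∧ dy + (4) dx ∧ dz + (-4) dy ∧ dz

Distribute the wedge, using dx_i ∧ dx_j = -dx_j ∧ dx_i and dx_i ∧ dx_i = 0. For each pair (i, j) with i < j, the coefficient of dx_i ∧ dx_j in alpha ∧ beta is (alpha_i * beta_j - alpha_j * beta_i). Collecting: alpha ∧ beta = (-4) dx ∧ dy + (4) dx ∧ dz + (-4) dy ∧ dz.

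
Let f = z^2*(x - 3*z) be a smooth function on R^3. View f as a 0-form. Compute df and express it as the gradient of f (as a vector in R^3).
df = (z^2) dx + (0) dy + (z*(2*x - 9*z)) dz; grad f = (z^2, 0, z*(2*x - 9*z))

For a 0-form f, d f = (∂f/∂x) dx + (∂f/∂y) dy + (∂f/∂z) dz. The components of the vector representation are exactly the entries of grad f in Cartesian coordinates:
  ∂f/∂x = z^2
  ∂f/∂y = 0
  ∂f/∂z = z*(2*x - 9*z).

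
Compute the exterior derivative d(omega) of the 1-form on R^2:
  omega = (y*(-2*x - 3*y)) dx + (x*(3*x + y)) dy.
d(omega) = (8*x + 7*y) dx ∧ dy

For a 1-form omega = sum_i f_i dx_i, the exterior derivative is
  d(omega) = sum_{i < j} (∂f_j/∂x_i - ∂f_i/∂x_j) dx_i ∧ dx_j.
  coefficient of dx ∧ dy: ∂f_2/∂x - ∂f_1/∂y = ∂(x*(3*x + y))/∂x - ∂(y*(-2*x - 3*y))/∂y = 8*x + 7*y
Assembling: d(omega) = (8*x + 7*y) dx ∧ dy.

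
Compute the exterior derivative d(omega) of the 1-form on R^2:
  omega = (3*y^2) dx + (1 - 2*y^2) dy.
d(omega) = (-6*y) dx ∧ dy

For a 1-form omega = sum_i f_i dx_i, the exterior derivative is
  d(omega) = sum_{i < j} (∂f_j/∂x_i - ∂f_i/∂x_j) dx_i ∧ dx_j.
  coefficient of dx ∧ dy: ∂f_2/∂x - ∂f_1/∂y = ∂(1 - 2*y^2)/∂x - ∂(3*y^2)/∂y = -6*y
Assembling: d(omega) = (-6*y) dx ∧ dy.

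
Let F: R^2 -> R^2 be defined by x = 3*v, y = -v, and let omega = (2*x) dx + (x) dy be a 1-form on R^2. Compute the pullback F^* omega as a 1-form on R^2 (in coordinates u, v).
F^* omega = (15*v) dv

Using F^*(f dg) = (f ∘ F) d(g ∘ F), substitute each coordinate x_i by F_i(u, v) in f_i, and replace dx_i by d F_i = (∂F_i/∂u) du + (∂F_i/∂v) dv.
  For the x component: f_1(F) = 6*v; d F_1 = (0) du + (3) dv
  For the y component: f_2(F) = 3*v; d F_2 = (0) du + (-1) dv
Combining and collecting du, dv coefficients:
  coeff of du: 0
  coeff of dv: 15*v
F^* omega = (15*v) dv.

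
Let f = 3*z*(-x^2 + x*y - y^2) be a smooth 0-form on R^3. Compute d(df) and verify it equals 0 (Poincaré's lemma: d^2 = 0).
d(df) = 0

Step 1: df = sum_i (∂f/∂x_i) dx_i = (3*z*(-2*x + y)) dx + (3*z*(x - 2*y)) dy + (-3*x^2 + 3*x*y - 3*y^2) dz.
Step 2: Apply d again. Using the 1-form formula, the coefficient of dx ∧ dy in d(df) is ∂^2 f/∂x ∂y - ∂^2 f/∂y ∂x = (3*z) - (3*z) = 0 (equality of mixed partials for smooth f).
Similarly for dx ∧ dz and dy ∧ dz — all coefficients vanish. So d(df) = 0.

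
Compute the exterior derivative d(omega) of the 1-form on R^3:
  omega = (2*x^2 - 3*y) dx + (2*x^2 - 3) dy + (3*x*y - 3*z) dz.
d(omega) = (4*x + 3) dx ∧ dy + (3*y) dx ∧ dz + (3*x) dy ∧ dz

For a 1-form omega = sum_i f_i dx_i, the exterior derivative is
  d(omega) = sum_{i < j} (∂f_j/∂x_i - ∂f_i/∂x_j) dx_i ∧ dx_j.
  coefficient of dx ∧ dy: ∂f_2/∂x - ∂f_1/∂y = ∂(2*x^2 - 3)/∂x - ∂(2*x^2 - 3*y)/∂y = 4*x + 3
  coefficient of dx ∧ dz: ∂f_3/∂x - ∂f_1/∂z = ∂(3*x*y - 3*z)/∂x - ∂(2*x^2 - 3*y)/∂z = 3*y
  coefficient of dy ∧ dz: ∂f_3/∂y - ∂f_2/∂z = ∂(3*x*y - 3*z)/∂y - ∂(2*x^2 - 3)/∂z = 3*x
Assembling: d(omega) = (4*x + 3) dx ∧ dy + (3*y) dx ∧ dz + (3*x) dy ∧ dz.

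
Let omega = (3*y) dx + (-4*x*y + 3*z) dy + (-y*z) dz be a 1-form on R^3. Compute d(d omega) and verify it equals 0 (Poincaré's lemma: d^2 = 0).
d(d omega) = 0

Step 1: d omega = sum_{i<j} (∂f_j/∂x_i - ∂f_i/∂x_j) dx_i ∧ dx_j:
  coeff of dx ∧ dy: -4*y - 3
  coeff of dx ∧ dz: 0
  coeff of dy ∧ dz: -z - 3
Step 2: Apply d again to each 2-form coefficient. The only possible 3-form in R^3 is dx ∧ dy ∧ dz, with coefficient
  ∂(coeff of dy∧dz)/∂x - ∂(coeff of dx∧dz)/∂y + ∂(coeff of dx∧dy)/∂z
  = ∂/∂x (-z - 3) - ∂/∂y (0) + ∂/∂z (-4*y - 3).
Each of these terms simplifies to sums of mixed partials that cancel in pairs. The result is 0 (by equality of mixed partials for smooth functions — Schwarz / Clairaut).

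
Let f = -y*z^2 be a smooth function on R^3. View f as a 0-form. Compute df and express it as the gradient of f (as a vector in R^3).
df = (0) dx + (-z^2) dy + (-2*y*z) dz; grad f = (0, -z^2, -2*y*z)

For a 0-form f, d f = (∂f/∂x) dx + (∂f/∂y) dy + (∂f/∂z) dz. The components of the vector representation are exactly the entries of grad f in Cartesian coordinates:
  ∂f/∂x = 0
  ∂f/∂y = -z^2
  ∂f/∂z = -2*y*z.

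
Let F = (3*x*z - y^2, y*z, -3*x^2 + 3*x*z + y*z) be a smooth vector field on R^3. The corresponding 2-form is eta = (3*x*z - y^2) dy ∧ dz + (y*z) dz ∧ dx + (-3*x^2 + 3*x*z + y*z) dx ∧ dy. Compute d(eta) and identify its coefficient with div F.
d(eta) = (3*x + y + 4*z) dx ∧ dy ∧ dz; div F = 3*x + y + 4*z

For a 2-form in R^3 of the form above, applying d gives a 3-form with coefficient ∂P/∂x + ∂Q/∂y + ∂R/∂z:
  ∂P/∂x = 3*z
  ∂Q/∂y = z
  ∂R/∂z = 3*x + y
Sum = 3*x + y + 4*z, which is exactly div F.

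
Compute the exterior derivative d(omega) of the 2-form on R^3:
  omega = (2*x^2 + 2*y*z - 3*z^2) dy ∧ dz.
d(omega) = (4*x) dx ∧ dy ∧ dz

For a 2-form omega = sum_{i<j} g_{ij} dx_i ∧ dx_j, the exterior derivative is
  d(omega) = sum_{i<j} d(g_{ij}) ∧ dx_i ∧ dx_j = sum_{i<j, k} (∂g_{ij}/∂x_k) dx_k ∧ dx_i ∧ dx_j.
Expand each term, using dx_k ∧ dx_i ∧ dx_j = sgn(permutation) dx_{(a)} ∧ dx_{(b)} ∧ dx_{(c)} with (a < b < c) sorted:
  d(2*x^2 + 2*y*z - 3*z^2) includes (∂/∂x)(2*x^2 + 2*y*z - 3*z^2) dx = (4*x) dx, which multiplied by dy ∧ dz gives (4*x) dx ∧ dy ∧ dz
Collecting like 3-forms: d(omega) = (4*x) dx ∧ dy ∧ dz.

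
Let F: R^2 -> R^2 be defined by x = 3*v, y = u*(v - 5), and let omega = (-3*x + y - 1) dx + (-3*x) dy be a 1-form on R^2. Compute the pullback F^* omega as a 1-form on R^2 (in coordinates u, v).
F^* omega = (9*v*(5 - v)) du + (-6*u*v - 15*u - 27*v - 3) dv

Using F^*(f dg) = (f ∘ F) d(g ∘ F), substitute each coordinate x_i by F_i(u, v) in f_i, and replace dx_i by d F_i = (∂F_i/∂u) du + (∂F_i/∂v) dv.
  For the x component: f_1(F) = u*v - 5*u - 9*v - 1; d F_1 = (0) du + (3) dv
  For the y component: f_2(F) = -9*v; d F_2 = (v - 5) du + (u) dv
Combining and collecting du, dv coefficients:
  coeff of du: 9*v*(5 - v)
  coeff of dv: -6*u*v - 15*u - 27*v - 3
F^* omega = (9*v*(5 - v)) du + (-6*u*v - 15*u - 27*v - 3) dv.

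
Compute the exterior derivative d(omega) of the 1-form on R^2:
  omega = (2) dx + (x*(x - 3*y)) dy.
d(omega) = (2*x - 3*y) dx ∧ dy

For a 1-form omega = sum_i f_i dx_i, the exterior derivative is
  d(omega) = sum_{i < j} (∂f_j/∂x_i - ∂f_i/∂x_j) dx_i ∧ dx_j.
  coefficient of dx ∧ dy: ∂f_2/∂x - ∂f_1/∂y = ∂(x*(x - 3*y))/∂x - ∂(2)/∂y = 2*x - 3*y
Assembling: d(omega) = (2*x - 3*y) dx ∧ dy.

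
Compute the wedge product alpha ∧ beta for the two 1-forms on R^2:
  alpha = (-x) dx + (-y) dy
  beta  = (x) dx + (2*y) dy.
alpha ∧ beta = (-x*y) dx ∧ dy

Distribute the wedge, using dx_i ∧ dx_j = -dx_j ∧ dx_i and dx_i ∧ dx_i = 0. For each pair (i, j) with i < j, the coefficient of dx_i ∧ dx_j in alpha ∧ beta is (alpha_i * beta_j - alpha_j * beta_i). Collecting: alpha ∧ beta = (-x*y) dx ∧ dy.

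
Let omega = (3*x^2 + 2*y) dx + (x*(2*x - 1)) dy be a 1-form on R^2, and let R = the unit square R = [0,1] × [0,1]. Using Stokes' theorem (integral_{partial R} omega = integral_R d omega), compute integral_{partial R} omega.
integral_(partial R) omega = -1

Stokes: integral_partial_R omega = integral_R d omega with d omega = (∂Q/∂x - ∂P/∂y) dx ∧ dy.
  ∂Q/∂x = 4*x - 1
  ∂P/∂y = 2
  integrand = ∂Q/∂x - ∂P/∂y = 4*x - 3.
Integrating over R: integral_0^1 integral_0^1 (4*x - 3) dx dy = -1.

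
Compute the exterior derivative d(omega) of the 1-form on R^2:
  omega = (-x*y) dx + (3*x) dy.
d(omega) = (x + 3) dx ∧ dy

For a 1-form omega = sum_i f_i dx_i, the exterior derivative is
  d(omega) = sum_{i < j} (∂f_j/∂x_i - ∂f_i/∂x_j) dx_i ∧ dx_j.
  coefficient of dx ∧ dy: ∂f_2/∂x - ∂f_1/∂y = ∂(3*x)/∂x - ∂(-x*y)/∂y = x + 3
Assembling: d(omega) = (x + 3) dx ∧ dy.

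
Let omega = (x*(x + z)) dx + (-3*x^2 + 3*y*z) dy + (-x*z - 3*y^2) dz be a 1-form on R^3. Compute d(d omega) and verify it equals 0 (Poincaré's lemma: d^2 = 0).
d(d omega) = 0

Step 1: d omega = sum_{i<j} (∂f_j/∂x_i - ∂f_i/∂x_j) dx_i ∧ dx_j:
  coeff of dx ∧ dy: -6*x
  coeff of dx ∧ dz: -x - z
  coeff of dy ∧ dz: -9*y
Step 2: Apply d again to each 2-form coefficient. The only possible 3-form in R^3 is dx ∧ dy ∧ dz, with coefficient
  ∂(coeff of dy∧dz)/∂x - ∂(coeff of dx∧dz)/∂y + ∂(coeff of dx∧dy)/∂z
  = ∂/∂x (-9*y) - ∂/∂y (-x - z) + ∂/∂z (-6*x).
Each of these terms simplifies to sums of mixed partials that cancel in pairs. The result is 0 (by equality of mixed partials for smooth functions — Schwarz / Clairaut).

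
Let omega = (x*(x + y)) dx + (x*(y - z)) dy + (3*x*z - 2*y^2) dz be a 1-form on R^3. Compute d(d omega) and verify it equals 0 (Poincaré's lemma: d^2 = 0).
d(d omega) = 0

Step 1: d omega = sum_{i<j} (∂f_j/∂x_i - ∂f_i/∂x_j) dx_i ∧ dx_j:
  coeff of dx ∧ dy: -x + y - z
  coeff of dx ∧ dz: 3*z
  coeff of dy ∧ dz: x - 4*y
Step 2: Apply d again to each 2-form coefficient. The only possible 3-form in R^3 is dx ∧ dy ∧ dz, with coefficient
  ∂(coeff of dy∧dz)/∂x - ∂(coeff of dx∧dz)/∂y + ∂(coeff of dx∧dy)/∂z
  = ∂/∂x (x - 4*y) - ∂/∂y (3*z) + ∂/∂z (-x + y - z).
Each of these terms simplifies to sums of mixed partials that cancel in pairs. The result is 0 (by equality of mixed partials for smooth functions — Schwarz / Clairaut).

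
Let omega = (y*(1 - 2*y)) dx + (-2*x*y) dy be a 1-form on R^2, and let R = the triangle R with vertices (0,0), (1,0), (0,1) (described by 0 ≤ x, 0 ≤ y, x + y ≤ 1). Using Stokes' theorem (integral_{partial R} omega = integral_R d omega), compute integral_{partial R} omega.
integral_(partial R) omega = -1/6

Stokes: integral_partial_R omega = integral_R d omega with d omega = (∂Q/∂x - ∂P/∂y) dx ∧ dy.
  ∂Q/∂x = -2*y
  ∂P/∂y = 1 - 4*y
  integrand = ∂Q/∂x - ∂P/∂y = 2*y - 1.
Integrating over R: integral_0^1 integral_0^{1-x} (2*y - 1) dy dx = -1/6.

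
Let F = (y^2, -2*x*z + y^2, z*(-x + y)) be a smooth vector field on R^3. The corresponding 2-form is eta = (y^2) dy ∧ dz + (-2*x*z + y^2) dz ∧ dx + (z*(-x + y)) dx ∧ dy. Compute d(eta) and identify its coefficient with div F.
d(eta) = (-x + 3*y) dx ∧ dy ∧ dz; div F = -x + 3*y

For a 2-form in R^3 of the form above, applying d gives a 3-form with coefficient ∂P/∂x + ∂Q/∂y + ∂R/∂z:
  ∂P/∂x = 0
  ∂Q/∂y = 2*y
  ∂R/∂z = -x + y
Sum = -x + 3*y, which is exactly div F.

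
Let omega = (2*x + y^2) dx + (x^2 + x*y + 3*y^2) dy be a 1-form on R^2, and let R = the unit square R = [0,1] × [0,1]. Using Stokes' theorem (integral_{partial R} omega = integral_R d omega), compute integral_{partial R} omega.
integral_(partial R) omega = 1/2

Stokes: integral_partial_R omega = integral_R d omega with d omega = (∂Q/∂x - ∂P/∂y) dx ∧ dy.
  ∂Q/∂x = 2*x + y
  ∂P/∂y = 2*y
  integrand = ∂Q/∂x - ∂P/∂y = 2*x - y.
Integrating over R: integral_0^1 integral_0^1 (2*x - y) dx dy = 1/2.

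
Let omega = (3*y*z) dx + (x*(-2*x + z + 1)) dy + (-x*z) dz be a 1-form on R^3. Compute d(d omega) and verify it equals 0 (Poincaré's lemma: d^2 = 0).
d(d omega) = 0

Step 1: d omega = sum_{i<j} (∂f_j/∂x_i - ∂f_i/∂x_j) dx_i ∧ dx_j:
  coeff of dx ∧ dy: -4*x - 2*z + 1
  coeff of dx ∧ dz: -3*y - z
  coeff of dy ∧ dz: -x
Step 2: Apply d again to each 2-form coefficient. The only possible 3-form in R^3 is dx ∧ dy ∧ dz, with coefficient
  ∂(coeff of dy∧dz)/∂x - ∂(coeff of dx∧dz)/∂y + ∂(coeff of dx∧dy)/∂z
  = ∂/∂x (-x) - ∂/∂y (-3*y - z) + ∂/∂z (-4*x - 2*z + 1).
Each of these terms simplifies to sums of mixed partials that cancel in pairs. The result is 0 (by equality of mixed partials for smooth functions — Schwarz / Clairaut).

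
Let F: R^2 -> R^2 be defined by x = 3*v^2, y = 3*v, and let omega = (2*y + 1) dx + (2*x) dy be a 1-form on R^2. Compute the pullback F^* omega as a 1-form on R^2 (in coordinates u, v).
F^* omega = (6*v*(9*v + 1)) dv

Using F^*(f dg) = (f ∘ F) d(g ∘ F), substitute each coordinate x_i by F_i(u, v) in f_i, and replace dx_i by d F_i = (∂F_i/∂u) du + (∂F_i/∂v) dv.
  For the x component: f_1(F) = 6*v + 1; d F_1 = (0) du + (6*v) dv
  For the y component: f_2(F) = 6*v^2; d F_2 = (0) du + (3) dv
Combining and collecting du, dv coefficients:
  coeff of du: 0
  coeff of dv: 6*v*(9*v + 1)
F^* omega = (6*v*(9*v + 1)) dv.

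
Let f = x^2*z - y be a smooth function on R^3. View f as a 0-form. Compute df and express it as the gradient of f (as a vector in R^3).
df = (2*x*z) dx + (-1) dy + (x^2) dz; grad f = (2*x*z, -1, x^2)

For a 0-form f, d f = (∂f/∂x) dx + (∂f/∂y) dy + (∂f/∂z) dz. The components of the vector representation are exactly the entries of grad f in Cartesian coordinates:
  ∂f/∂x = 2*x*z
  ∂f/∂y = -1
  ∂f/∂z = x^2.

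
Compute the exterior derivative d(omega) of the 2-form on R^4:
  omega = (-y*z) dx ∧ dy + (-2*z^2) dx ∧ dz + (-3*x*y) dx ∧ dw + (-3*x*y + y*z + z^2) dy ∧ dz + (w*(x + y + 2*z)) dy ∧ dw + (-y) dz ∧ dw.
d(omega) = (-4*y) dx ∧ dy ∧ dz + (w + 3*x) dx ∧ dy ∧ dw + (-2*w - 1) dy ∧ dz ∧ dw

For a 2-form omega = sum_{i<j} g_{ij} dx_i ∧ dx_j, the exterior derivative is
  d(omega) = sum_{i<j} d(g_{ij}) ∧ dx_i ∧ dx_j = sum_{i<j, k} (∂g_{ij}/∂x_k) dx_k ∧ dx_i ∧ dx_j.
Expand each term, using dx_k ∧ dx_i ∧ dx_j = sgn(permutation) dx_{(a)} ∧ dx_{(b)} ∧ dx_{(c)} with (a < b < c) sorted:
  d(-y*z) includes (∂/∂z)(-y*z) dz = (-y) dz, which multiplied by dx ∧ dy gives (-y) dx ∧ dy ∧ dz
  d(-3*x*y) includes (∂/∂y)(-3*x*y) dy = (-3*x) dy, which multiplied by dx ∧ dw gives (3*x) dx ∧ dy ∧ dw
  d(-3*x*y + y*z + z^2) includes (∂/∂x)(-3*x*y + y*z + z^2) dx = (-3*y) dx, which multiplied by dy ∧ dz gives (-3*y) dx ∧ dy ∧ dz
  d(w*(x + y + 2*z)) includes (∂/∂x)(w*(x + y + 2*z)) dx = (w) dx, which multiplied by dy ∧ dw gives (w) dx ∧ dy ∧ dw
  d(w*(x + y + 2*z)) includes (∂/∂z)(w*(x + y + 2*z)) dz = (2*w) dz, which multiplied by dy ∧ dw gives (-2*w) dy ∧ dz ∧ dw
  d(-y) includes (∂/∂y)(-y) dy = (-1) dy, which multiplied by dz ∧ dw gives (-1) dy ∧ dz ∧ dw
Collecting like 3-forms: d(omega) = (-4*y) dx ∧ dy ∧ dz + (w + 3*x) dx ∧ dy ∧ dw + (-2*w - 1) dy ∧ dz ∧ dw.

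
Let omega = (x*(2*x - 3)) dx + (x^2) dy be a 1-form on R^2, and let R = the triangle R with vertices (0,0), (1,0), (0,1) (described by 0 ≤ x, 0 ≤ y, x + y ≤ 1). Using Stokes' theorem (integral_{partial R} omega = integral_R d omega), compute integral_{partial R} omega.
integral_(partial R) omega = 1/3

Stokes: integral_partial_R omega = integral_R d omega with d omega = (∂Q/∂x - ∂P/∂y) dx ∧ dy.
  ∂Q/∂x = 2*x
  ∂P/∂y = 0
  integrand = ∂Q/∂x - ∂P/∂y = 2*x.
Integrating over R: integral_0^1 integral_0^{1-x} (2*x) dy dx = 1/3.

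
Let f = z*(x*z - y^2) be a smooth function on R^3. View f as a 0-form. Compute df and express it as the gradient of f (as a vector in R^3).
df = (z^2) dx + (-2*y*z) dy + (2*x*z - y^2) dz; grad f = (z^2, -2*y*z, 2*x*z - y^2)

For a 0-form f, d f = (∂f/∂x) dx + (∂f/∂y) dy + (∂f/∂z) dz. The components of the vector representation are exactly the entries of grad f in Cartesian coordinates:
  ∂f/∂x = z^2
  ∂f/∂y = -2*y*z
  ∂f/∂z = 2*x*z - y^2.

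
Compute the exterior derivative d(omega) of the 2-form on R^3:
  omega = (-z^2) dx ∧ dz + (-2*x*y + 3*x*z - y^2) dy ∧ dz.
d(omega) = (-2*y + 3*z) dx ∧ dy ∧ dz

For a 2-form omega = sum_{i<j} g_{ij} dx_i ∧ dx_j, the exterior derivative is
  d(omega) = sum_{i<j} d(g_{ij}) ∧ dx_i ∧ dx_j = sum_{i<j, k} (∂g_{ij}/∂x_k) dx_k ∧ dx_i ∧ dx_j.
Expand each term, using dx_k ∧ dx_i ∧ dx_j = sgn(permutation) dx_{(a)} ∧ dx_{(b)} ∧ dx_{(c)} with (a < b < c) sorted:
  d(-2*x*y + 3*x*z - y^2) includes (∂/∂x)(-2*x*y + 3*x*z - y^2) dx = (-2*y + 3*z) dx, which multiplied by dy ∧ dz gives (-2*y + 3*z) dx ∧ dy ∧ dz
Collecting like 3-forms: d(omega) = (-2*y + 3*z) dx ∧ dy ∧ dz.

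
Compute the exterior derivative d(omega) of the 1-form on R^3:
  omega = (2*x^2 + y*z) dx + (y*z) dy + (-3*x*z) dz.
d(omega) = (-z) dx ∧ dy + (-y - 3*z) dx ∧ dz + (-y) dy ∧ dz

For a 1-form omega = sum_i f_i dx_i, the exterior derivative is
  d(omega) = sum_{i < j} (∂f_j/∂x_i - ∂f_i/∂x_j) dx_i ∧ dx_j.
  coefficient of dx ∧ dy: ∂f_2/∂x - ∂f_1/∂y = ∂(y*z)/∂x - ∂(2*x^2 + y*z)/∂y = -z
  coefficient of dx ∧ dz: ∂f_3/∂x - ∂f_1/∂z = ∂(-3*x*z)/∂x - ∂(2*x^2 + y*z)/∂z = -y - 3*z
  coefficient of dy ∧ dz: ∂f_3/∂y - ∂f_2/∂z = ∂(-3*x*z)/∂y - ∂(y*z)/∂z = -y
Assembling: d(omega) = (-z) dx ∧ dy + (-y - 3*z) dx ∧ dz + (-y) dy ∧ dz.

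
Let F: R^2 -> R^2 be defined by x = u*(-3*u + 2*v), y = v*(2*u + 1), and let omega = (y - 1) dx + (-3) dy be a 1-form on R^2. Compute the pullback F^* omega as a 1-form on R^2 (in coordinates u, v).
F^* omega = (-12*u^2*v + 4*u*v^2 - 6*u*v + 6*u + 2*v^2 - 8*v) du + (4*u^2*v + 2*u*v - 8*u - 3) dv

Using F^*(f dg) = (f ∘ F) d(g ∘ F), substitute each coordinate x_i by F_i(u, v) in f_i, and replace dx_i by d F_i = (∂F_i/∂u) du + (∂F_i/∂v) dv.
  For the x component: f_1(F) = 2*u*v + v - 1; d F_1 = (-6*u + 2*v) du + (2*u) dv
  For the y component: f_2(F) = -3; d F_2 = (2*v) du + (2*u + 1) dv
Combining and collecting du, dv coefficients:
  coeff of du: -12*u^2*v + 4*u*v^2 - 6*u*v + 6*u + 2*v^2 - 8*v
  coeff of dv: 4*u^2*v + 2*u*v - 8*u - 3
F^* omega = (-12*u^2*v + 4*u*v^2 - 6*u*v + 6*u + 2*v^2 - 8*v) du + (4*u^2*v + 2*u*v - 8*u - 3) dv.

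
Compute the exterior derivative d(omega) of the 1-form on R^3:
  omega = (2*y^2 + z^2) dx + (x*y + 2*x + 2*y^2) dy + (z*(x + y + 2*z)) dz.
d(omega) = (2 - 3*y) dx ∧ dy + (-z) dx ∧ dz + (z) dy ∧ dz

For a 1-form omega = sum_i f_i dx_i, the exterior derivative is
  d(omega) = sum_{i < j} (∂f_j/∂x_i - ∂f_i/∂x_j) dx_i ∧ dx_j.
  coefficient of dx ∧ dy: ∂f_2/∂x - ∂f_1/∂y = ∂(x*y + 2*x + 2*y^2)/∂x - ∂(2*y^2 + z^2)/∂y = 2 - 3*y
  coefficient of dx ∧ dz: ∂f_3/∂x - ∂f_1/∂z = ∂(z*(x + y + 2*z))/∂x - ∂(2*y^2 + z^2)/∂z = -z
  coefficient of dy ∧ dz: ∂f_3/∂y - ∂f_2/∂z = ∂(z*(x + y + 2*z))/∂y - ∂(x*y + 2*x + 2*y^2)/∂z = z
Assembling: d(omega) = (2 - 3*y) dx ∧ dy + (-z) dx ∧ dz + (z) dy ∧ dz.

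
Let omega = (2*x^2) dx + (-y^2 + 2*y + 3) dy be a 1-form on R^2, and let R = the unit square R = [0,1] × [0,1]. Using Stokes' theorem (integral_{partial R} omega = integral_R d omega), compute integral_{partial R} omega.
integral_(partial R) omega = 0

Stokes: integral_partial_R omega = integral_R d omega with d omega = (∂Q/∂x - ∂P/∂y) dx ∧ dy.
  ∂Q/∂x = 0
  ∂P/∂y = 0
  integrand = ∂Q/∂x - ∂P/∂y = 0.
Integrating over R: integral_0^1 integral_0^1 (0) dx dy = 0.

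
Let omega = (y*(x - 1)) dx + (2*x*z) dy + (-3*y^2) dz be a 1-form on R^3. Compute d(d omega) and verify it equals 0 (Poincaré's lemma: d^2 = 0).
d(d omega) = 0

Step 1: d omega = sum_{i<j} (∂f_j/∂x_i - ∂f_i/∂x_j) dx_i ∧ dx_j:
  coeff of dx ∧ dy: -x + 2*z + 1
  coeff of dx ∧ dz: 0
  coeff of dy ∧ dz: -2*x - 6*y
Step 2: Apply d again to each 2-form coefficient. The only possible 3-form in R^3 is dx ∧ dy ∧ dz, with coefficient
  ∂(coeff of dy∧dz)/∂x - ∂(coeff of dx∧dz)/∂y + ∂(coeff of dx∧dy)/∂z
  = ∂/∂x (-2*x - 6*y) - ∂/∂y (0) + ∂/∂z (-x + 2*z + 1).
Each of these terms simplifies to sums of mixed partials that cancel in pairs. The result is 0 (by equality of mixed partials for smooth functions — Schwarz / Clairaut).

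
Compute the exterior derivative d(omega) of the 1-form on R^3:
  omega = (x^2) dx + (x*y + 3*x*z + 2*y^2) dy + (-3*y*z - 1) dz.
d(omega) = (y + 3*z) dx ∧ dy + (-3*x - 3*z) dy ∧ dz

For a 1-form omega = sum_i f_i dx_i, the exterior derivative is
  d(omega) = sum_{i < j} (∂f_j/∂x_i - ∂f_i/∂x_j) dx_i ∧ dx_j.
  coefficient of dx ∧ dy: ∂f_2/∂x - ∂f_1/∂y = ∂(x*y + 3*x*z + 2*y^2)/∂x - ∂(x^2)/∂y = y + 3*z
  coefficient of dy ∧ dz: ∂f_3/∂y - ∂f_2/∂z = ∂(-3*y*z - 1)/∂y - ∂(x*y + 3*x*z + 2*y^2)/∂z = -3*x - 3*z
Assembling: d(omega) = (y + 3*z) dx ∧ dy + (-3*x - 3*z) dy ∧ dz.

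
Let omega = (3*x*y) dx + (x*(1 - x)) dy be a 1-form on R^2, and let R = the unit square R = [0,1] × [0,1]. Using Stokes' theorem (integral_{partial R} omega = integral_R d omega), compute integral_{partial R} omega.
integral_(partial R) omega = -3/2

Stokes: integral_partial_R omega = integral_R d omega with d omega = (∂Q/∂x - ∂P/∂y) dx ∧ dy.
  ∂Q/∂x = 1 - 2*x
  ∂P/∂y = 3*x
  integrand = ∂Q/∂x - ∂P/∂y = 1 - 5*x.
Integrating over R: integral_0^1 integral_0^1 (1 - 5*x) dx dy = -3/2.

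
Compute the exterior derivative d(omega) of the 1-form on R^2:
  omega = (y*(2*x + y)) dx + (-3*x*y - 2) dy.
d(omega) = (-2*x - 5*y) dx ∧ dy

For a 1-form omega = sum_i f_i dx_i, the exterior derivative is
  d(omega) = sum_{i < j} (∂f_j/∂x_i - ∂f_i/∂x_j) dx_i ∧ dx_j.
  coefficient of dx ∧ dy: ∂f_2/∂x - ∂f_1/∂y = ∂(-3*x*y - 2)/∂x - ∂(y*(2*x + y))/∂y = -2*x - 5*y
Assembling: d(omega) = (-2*x - 5*y) dx ∧ dy.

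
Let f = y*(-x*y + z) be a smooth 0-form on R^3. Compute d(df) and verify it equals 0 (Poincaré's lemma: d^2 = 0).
d(df) = 0

Step 1: df = sum_i (∂f/∂x_i) dx_i = (-y^2) dx + (-2*x*y + z) dy + (y) dz.
Step 2: Apply d again. Using the 1-form formula, the coefficient of dx ∧ dy in d(df) is ∂^2 f/∂x ∂y - ∂^2 f/∂y ∂x = (-2*y) - (-2*y) = 0 (equality of mixed partials for smooth f).
Similarly for dx ∧ dz and dy ∧ dz — all coefficients vanish. So d(df) = 0.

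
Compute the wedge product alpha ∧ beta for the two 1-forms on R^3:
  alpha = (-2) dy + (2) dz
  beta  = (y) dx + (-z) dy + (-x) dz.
alpha ∧ beta = (2*y) dx ∧ dy + (2*x + 2*z) dy ∧ dz + (-2*y) dx ∧ dz

Distribute the wedge, using dx_i ∧ dx_j = -dx_j ∧ dx_i and dx_i ∧ dx_i = 0. For each pair (i, j) with i < j, the coefficient of dx_i ∧ dx_j in alpha ∧ beta is (alpha_i * beta_j - alpha_j * beta_i). Collecting: alpha ∧ beta = (2*y) dx ∧ dy + (2*x + 2*z) dy ∧ dz + (-2*y) dx ∧ dz.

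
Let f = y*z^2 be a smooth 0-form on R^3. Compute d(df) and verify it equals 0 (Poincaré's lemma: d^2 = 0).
d(df) = 0

Step 1: df = sum_i (∂f/∂x_i) dx_i = (0) dx + (z^2) dy + (2*y*z) dz.
Step 2: Apply d again. Using the 1-form formula, the coefficient of dx ∧ dy in d(df) is ∂^2 f/∂x ∂y - ∂^2 f/∂y ∂x = (0) - (0) = 0 (equality of mixed partials for smooth f).
Similarly for dx ∧ dz and dy ∧ dz — all coefficients vanish. So d(df) = 0.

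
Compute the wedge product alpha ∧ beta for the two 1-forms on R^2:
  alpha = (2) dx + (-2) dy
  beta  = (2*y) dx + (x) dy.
alpha ∧ beta = (2*x + 4*y) dx ∧ dy

Distribute the wedge, using dx_i ∧ dx_j = -dx_j ∧ dx_i and dx_i ∧ dx_i = 0. For each pair (i, j) with i < j, the coefficient of dx_i ∧ dx_j in alpha ∧ beta is (alpha_i * beta_j - alpha_j * beta_i). Collecting: alpha ∧ beta = (2*x + 4*y) dx ∧ dy.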